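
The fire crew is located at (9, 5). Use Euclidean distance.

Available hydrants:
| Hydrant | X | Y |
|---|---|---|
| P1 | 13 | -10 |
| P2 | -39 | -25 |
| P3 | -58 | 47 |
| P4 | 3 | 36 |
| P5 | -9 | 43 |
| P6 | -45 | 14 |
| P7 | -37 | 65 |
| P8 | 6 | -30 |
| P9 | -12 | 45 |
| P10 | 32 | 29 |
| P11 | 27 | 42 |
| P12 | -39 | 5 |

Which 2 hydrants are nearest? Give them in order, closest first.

P1, P4

Distances from (9, 5):
P1: 15.5
P2: 56.6
P3: 79.1
P4: 31.6
P5: 42.0
P6: 54.7
P7: 75.6
P8: 35.1
P9: 45.2
P10: 33.2
P11: 41.1
P12: 48.0
Sorted: P1 (15.5) < P4 (31.6) < P10 (33.2) < P8 (35.1) < …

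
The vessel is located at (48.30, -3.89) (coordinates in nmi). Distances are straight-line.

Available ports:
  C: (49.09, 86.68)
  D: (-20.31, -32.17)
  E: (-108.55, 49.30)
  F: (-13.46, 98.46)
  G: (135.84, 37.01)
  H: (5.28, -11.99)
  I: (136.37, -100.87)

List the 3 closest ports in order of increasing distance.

Distances from (48.30, -3.89):
C: 90.57 nmi
D: 74.21 nmi
E: 165.62 nmi
F: 119.54 nmi
G: 96.62 nmi
H: 43.78 nmi
I: 131.00 nmi
Sorted: H (43.78 nmi) < D (74.21 nmi) < C (90.57 nmi) < G (96.62 nmi) < F (119.54 nmi) < …

H, D, C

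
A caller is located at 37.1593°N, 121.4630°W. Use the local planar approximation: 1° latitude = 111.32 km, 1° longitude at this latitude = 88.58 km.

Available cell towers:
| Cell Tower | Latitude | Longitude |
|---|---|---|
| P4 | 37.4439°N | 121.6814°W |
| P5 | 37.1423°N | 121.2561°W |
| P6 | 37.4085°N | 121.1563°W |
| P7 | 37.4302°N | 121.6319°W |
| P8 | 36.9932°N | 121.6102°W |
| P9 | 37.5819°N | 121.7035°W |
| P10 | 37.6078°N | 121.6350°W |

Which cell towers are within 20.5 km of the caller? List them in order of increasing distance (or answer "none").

P5

Distances from 37.1593°N, 121.4630°W:
P4: 37.1213 km
P5: 18.4246 km
P6: 38.8282 km
P7: 33.6639 km
P8: 22.6253 km
P9: 51.6426 km
P10: 52.2000 km
Threshold 20.5 km: P5 (18.4246 km) is within range.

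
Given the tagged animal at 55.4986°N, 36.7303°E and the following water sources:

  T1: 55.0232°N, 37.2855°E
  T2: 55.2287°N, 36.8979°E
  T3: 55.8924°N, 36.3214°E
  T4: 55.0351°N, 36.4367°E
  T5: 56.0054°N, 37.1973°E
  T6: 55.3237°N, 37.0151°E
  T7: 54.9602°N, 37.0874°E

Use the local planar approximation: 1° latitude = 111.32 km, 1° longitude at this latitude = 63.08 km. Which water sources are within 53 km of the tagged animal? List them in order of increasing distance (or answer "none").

Distances from 55.4986°N, 36.7303°E:
T1: √((-0.4754·111.32)² + (0.5552·63.08)²) = √(2800.688126 + 1226.541605) = 63.4605 km
T2: √((-0.2699·111.32)² + (0.1676·63.08)²) = √(902.718129 + 111.771582) = 31.8511 km
T3: √((0.3938·111.32)² + (-0.4089·63.08)²) = √(1921.754112 + 665.300103) = 50.8631 km
T4: √((-0.4635·111.32)² + (-0.2936·63.08)²) = √(2662.231834 + 343.001068) = 54.8200 km
T5: √((0.5068·111.32)² + (0.4670·63.08)²) = √(3182.875181 + 867.794974) = 63.6449 km
T6: √((-0.1749·111.32)² + (0.2848·63.08)²) = √(379.075760 + 322.747836) = 26.4920 km
T7: √((-0.5384·111.32)² + (0.3571·63.08)²) = √(3592.166826 + 507.414729) = 64.0280 km
Threshold 53 km: T6 (26.4920 km), T2 (31.8511 km), T3 (50.8631 km) are within range.

T6, T2, T3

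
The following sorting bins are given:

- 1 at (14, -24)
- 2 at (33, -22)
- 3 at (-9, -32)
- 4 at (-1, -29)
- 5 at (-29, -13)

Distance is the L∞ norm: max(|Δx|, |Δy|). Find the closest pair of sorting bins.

3 and 4

Pairwise distances:
1–2: max(|19|, |2|) = 19
1–3: max(|-23|, |-8|) = 23
1–4: max(|-15|, |-5|) = 15
1–5: max(|-43|, |11|) = 43
2–3: max(|-42|, |-10|) = 42
2–4: max(|-34|, |-7|) = 34
2–5: max(|-62|, |9|) = 62
3–4: max(|8|, |3|) = 8
3–5: max(|-20|, |19|) = 20
4–5: max(|-28|, |16|) = 28
Closest pair: 3–4 at 8.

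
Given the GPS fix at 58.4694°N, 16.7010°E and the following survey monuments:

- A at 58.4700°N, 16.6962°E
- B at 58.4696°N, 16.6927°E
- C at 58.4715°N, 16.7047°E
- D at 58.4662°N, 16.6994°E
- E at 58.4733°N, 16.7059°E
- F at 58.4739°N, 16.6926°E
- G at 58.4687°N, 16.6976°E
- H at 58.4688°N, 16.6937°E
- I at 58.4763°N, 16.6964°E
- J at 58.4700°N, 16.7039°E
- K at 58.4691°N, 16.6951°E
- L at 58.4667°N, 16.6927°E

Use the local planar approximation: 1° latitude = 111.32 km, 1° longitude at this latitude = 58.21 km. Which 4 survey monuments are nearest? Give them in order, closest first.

Distances from 58.4694°N, 16.7010°E:
A: 0.2873 km
B: 0.4837 km
C: 0.3179 km
D: 0.3682 km
E: 0.5195 km
F: 0.7000 km
G: 0.2127 km
H: 0.4302 km
I: 0.8134 km
J: 0.1815 km
K: 0.3451 km
L: 0.5690 km
Sorted: J (0.1815 km) < G (0.2127 km) < A (0.2873 km) < C (0.3179 km) < K (0.3451 km) < D (0.3682 km) < …

J, G, A, C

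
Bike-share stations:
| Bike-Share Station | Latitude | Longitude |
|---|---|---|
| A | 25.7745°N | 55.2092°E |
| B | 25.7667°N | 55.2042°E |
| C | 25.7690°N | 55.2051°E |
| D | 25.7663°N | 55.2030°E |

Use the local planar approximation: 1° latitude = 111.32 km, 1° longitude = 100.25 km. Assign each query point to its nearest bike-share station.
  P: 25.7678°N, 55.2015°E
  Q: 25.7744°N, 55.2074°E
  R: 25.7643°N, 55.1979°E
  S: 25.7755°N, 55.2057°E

P→D; Q→A; R→D; S→A

P at 25.7678°N, 55.2015°E:
  A: 1.0734 km
  B: 0.2971 km
  C: 0.3848 km
  D: 0.2247 km
  → nearest: D (0.2247 km)
Q at 25.7744°N, 55.2074°E:
  A: 0.1808 km
  B: 0.9152 km
  C: 0.6438 km
  D: 1.0038 km
  → nearest: A (0.1808 km)
R at 25.7643°N, 55.1979°E:
  A: 1.6039 km
  B: 0.6858 km
  C: 0.8915 km
  D: 0.5576 km
  → nearest: D (0.5576 km)
S at 25.7755°N, 55.2057°E:
  A: 0.3681 km
  B: 0.9911 km
  C: 0.7261 km
  D: 1.0593 km
  → nearest: A (0.3681 km)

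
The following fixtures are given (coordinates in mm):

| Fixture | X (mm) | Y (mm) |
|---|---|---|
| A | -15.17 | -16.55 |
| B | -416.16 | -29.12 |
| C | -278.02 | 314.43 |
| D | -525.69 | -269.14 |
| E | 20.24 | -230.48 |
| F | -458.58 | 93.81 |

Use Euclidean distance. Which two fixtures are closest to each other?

Pairwise distances:
B–F: √((-42.42)² + (122.93)²) = √(1799.4564 + 15111.7849) = 130.04 mm
A–E: √((35.41)² + (-213.93)²) = √(1253.8681 + 45766.0449) = 216.84 mm
B–D: √((-109.53)² + (-240.02)²) = √(11996.8209 + 57609.6004) = 263.83 mm
C–F: √((-180.56)² + (-220.62)²) = √(32601.9136 + 48673.1844) = 285.09 mm
D–F: √((67.11)² + (362.95)²) = √(4503.7521 + 131732.7025) = 369.10 mm
B–C: √((138.14)² + (343.55)²) = √(19082.6596 + 118026.6025) = 370.28 mm
A–B: √((-400.99)² + (-12.57)²) = √(160792.9801 + 158.0049) = 401.19 mm
A–C: √((-262.85)² + (330.98)²) = √(69090.1225 + 109547.7604) = 422.66 mm
A–F: √((-443.41)² + (110.36)²) = √(196612.4281 + 12179.3296) = 456.94 mm
B–E: √((436.40)² + (-201.36)²) = √(190444.9600 + 40545.8496) = 480.62 mm
D–E: √((545.93)² + (38.66)²) = √(298039.5649 + 1494.5956) = 547.30 mm
A–D: √((-510.52)² + (-252.59)²) = √(260630.6704 + 63801.7081) = 569.59 mm
E–F: √((-478.82)² + (324.29)²) = √(229268.5924 + 105164.0041) = 578.30 mm
C–E: √((298.26)² + (-544.91)²) = √(88959.0276 + 296926.9081) = 621.20 mm
C–D: √((-247.67)² + (-583.57)²) = √(61340.4289 + 340553.9449) = 633.95 mm
Closest pair: B–F at 130.04 mm.

B and F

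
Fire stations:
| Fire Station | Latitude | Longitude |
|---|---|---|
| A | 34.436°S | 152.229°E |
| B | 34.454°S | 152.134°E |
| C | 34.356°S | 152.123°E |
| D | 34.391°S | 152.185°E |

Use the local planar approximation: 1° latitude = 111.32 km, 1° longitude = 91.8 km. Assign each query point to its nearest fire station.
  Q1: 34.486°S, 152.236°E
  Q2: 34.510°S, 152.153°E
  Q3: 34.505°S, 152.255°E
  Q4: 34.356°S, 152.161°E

Q1→A; Q2→B; Q3→A; Q4→C

Q1 at 34.486°S, 152.236°E:
  A: √((0.050·111.32)² + (-0.007·91.8)²) = √(30.98036 + 0.41293) = 5.603 km
  B: √((0.032·111.32)² + (-0.102·91.8)²) = √(12.68955 + 87.67700) = 10.018 km
  C: √((0.130·111.32)² + (-0.113·91.8)²) = √(209.42721 + 107.60743) = 17.805 km
  D: √((0.095·111.32)² + (-0.051·91.8)²) = √(111.83909 + 21.91925) = 11.565 km
  → nearest: A (5.603 km)
Q2 at 34.510°S, 152.153°E:
  A: √((0.074·111.32)² + (0.076·91.8)²) = √(67.85937 + 48.67574) = 10.795 km
  B: √((0.056·111.32)² + (-0.019·91.8)²) = √(38.86176 + 3.04223) = 6.473 km
  C: √((0.154·111.32)² + (-0.030·91.8)²) = √(293.89205 + 7.58452) = 17.363 km
  D: √((0.119·111.32)² + (0.032·91.8)²) = √(175.48513 + 8.62949) = 13.569 km
  → nearest: B (6.473 km)
Q3 at 34.505°S, 152.255°E:
  A: √((0.069·111.32)² + (-0.026·91.8)²) = √(58.99899 + 5.69681) = 8.043 km
  B: √((0.051·111.32)² + (-0.121·91.8)²) = √(32.23196 + 123.38322) = 12.475 km
  C: √((0.149·111.32)² + (-0.132·91.8)²) = √(275.11795 + 146.83623) = 20.542 km
  D: √((0.114·111.32)² + (-0.070·91.8)²) = √(161.04828 + 41.29348) = 14.225 km
  → nearest: A (8.043 km)
Q4 at 34.356°S, 152.161°E:
  A: √((-0.080·111.32)² + (0.068·91.8)²) = √(79.30971 + 38.96756) = 10.876 km
  B: √((-0.098·111.32)² + (-0.027·91.8)²) = √(119.01414 + 6.14346) = 11.187 km
  C: √((0.000·111.32)² + (-0.038·91.8)²) = √(0.00000 + 12.16893) = 3.488 km
  D: √((-0.035·111.32)² + (0.024·91.8)²) = √(15.18037 + 4.85409) = 4.476 km
  → nearest: C (3.488 km)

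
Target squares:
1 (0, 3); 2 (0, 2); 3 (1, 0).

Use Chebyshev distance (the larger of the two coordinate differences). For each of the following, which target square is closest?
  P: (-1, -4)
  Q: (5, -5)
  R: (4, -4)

P at (-1, -4):
  1: max(|1|, |7|) = 7
  2: max(|1|, |6|) = 6
  3: max(|2|, |4|) = 4
  → nearest: 3 (4)
Q at (5, -5):
  1: max(|-5|, |8|) = 8
  2: max(|-5|, |7|) = 7
  3: max(|-4|, |5|) = 5
  → nearest: 3 (5)
R at (4, -4):
  1: max(|-4|, |7|) = 7
  2: max(|-4|, |6|) = 6
  3: max(|-3|, |4|) = 4
  → nearest: 3 (4)

P→3; Q→3; R→3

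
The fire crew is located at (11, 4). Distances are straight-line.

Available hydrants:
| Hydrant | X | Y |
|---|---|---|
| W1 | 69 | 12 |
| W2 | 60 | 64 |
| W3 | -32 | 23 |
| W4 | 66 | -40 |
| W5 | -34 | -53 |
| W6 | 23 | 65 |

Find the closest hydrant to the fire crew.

Distances from (11, 4):
W1: √((58)² + (8)²) = √(3364.000 + 64.000) = 58.5
W2: √((49)² + (60)²) = √(2401.000 + 3600.000) = 77.5
W3: √((-43)² + (19)²) = √(1849.000 + 361.000) = 47.0
W4: √((55)² + (-44)²) = √(3025.000 + 1936.000) = 70.4
W5: √((-45)² + (-57)²) = √(2025.000 + 3249.000) = 72.6
W6: √((12)² + (61)²) = √(144.000 + 3721.000) = 62.2
Minimum: W3 at 47.0.

W3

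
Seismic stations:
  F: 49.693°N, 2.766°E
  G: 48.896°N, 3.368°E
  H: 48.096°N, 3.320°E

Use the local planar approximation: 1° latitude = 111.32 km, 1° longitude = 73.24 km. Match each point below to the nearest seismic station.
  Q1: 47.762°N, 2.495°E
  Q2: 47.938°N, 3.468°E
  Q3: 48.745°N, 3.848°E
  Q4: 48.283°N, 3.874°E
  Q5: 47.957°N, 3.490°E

Q1→H; Q2→H; Q3→G; Q4→H; Q5→H

Q1 at 47.762°N, 2.495°E:
  F: √((1.931·111.32)² + (0.271·73.24)²) = √(46207.33729 + 393.94469) = 215.873 km
  G: √((1.134·111.32)² + (0.873·73.24)²) = √(15935.74987 + 4088.13434) = 141.506 km
  H: √((0.334·111.32)² + (0.825·73.24)²) = √(1382.41784 + 3650.93893) = 70.946 km
  → nearest: H (70.946 km)
Q2 at 47.938°N, 3.468°E:
  F: √((1.755·111.32)² + (-0.702·73.24)²) = √(38168.10840 + 2643.44875) = 202.019 km
  G: √((0.958·111.32)² + (-0.100·73.24)²) = √(11373.06218 + 53.64098) = 106.896 km
  H: √((0.158·111.32)² + (-0.148·73.24)²) = √(309.35744 + 117.49519) = 20.660 km
  → nearest: H (20.660 km)
Q3 at 48.745°N, 3.848°E:
  F: √((0.948·111.32)² + (-1.082·73.24)²) = √(11136.86794 + 6279.87780) = 131.973 km
  G: √((0.151·111.32)² + (-0.480·73.24)²) = √(282.55324 + 1235.88809) = 38.967 km
  H: √((-0.649·111.32)² + (-0.528·73.24)²) = √(5219.58277 + 1495.42459) = 81.945 km
  → nearest: G (38.967 km)
Q4 at 48.283°N, 3.874°E:
  F: √((1.410·111.32)² + (-1.108·73.24)²) = √(24636.81831 + 6585.30952) = 176.698 km
  G: √((0.613·111.32)² + (-0.506·73.24)²) = √(4656.58296 + 1373.40209) = 77.653 km
  H: √((-0.187·111.32)² + (-0.554·73.24)²) = √(433.34083 + 1646.32738) = 45.603 km
  → nearest: H (45.603 km)
Q5 at 47.957°N, 3.490°E:
  F: √((1.736·111.32)² + (-0.724·73.24)²) = √(37346.14998 + 2811.73122) = 200.394 km
  G: √((0.939·111.32)² + (-0.122·73.24)²) = √(10926.41219 + 79.83923) = 104.911 km
  H: √((0.139·111.32)² + (-0.170·73.24)²) = √(239.42858 + 155.02242) = 19.861 km
  → nearest: H (19.861 km)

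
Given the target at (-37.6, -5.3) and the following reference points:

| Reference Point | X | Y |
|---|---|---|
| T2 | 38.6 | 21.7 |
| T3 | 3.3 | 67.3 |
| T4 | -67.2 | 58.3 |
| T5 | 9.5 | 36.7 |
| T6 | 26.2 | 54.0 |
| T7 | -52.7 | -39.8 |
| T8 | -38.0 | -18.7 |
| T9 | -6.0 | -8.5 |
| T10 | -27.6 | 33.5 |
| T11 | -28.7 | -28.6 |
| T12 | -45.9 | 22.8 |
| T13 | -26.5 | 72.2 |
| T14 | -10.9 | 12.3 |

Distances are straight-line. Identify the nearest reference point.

T8

Distances from (-37.6, -5.3):
T2: 80.8
T3: 83.3
T4: 70.2
T5: 63.1
T6: 87.1
T7: 37.7
T8: 13.4
T9: 31.8
T10: 40.1
T11: 24.9
T12: 29.3
T13: 78.3
T14: 32.0
Minimum: T8 at 13.4.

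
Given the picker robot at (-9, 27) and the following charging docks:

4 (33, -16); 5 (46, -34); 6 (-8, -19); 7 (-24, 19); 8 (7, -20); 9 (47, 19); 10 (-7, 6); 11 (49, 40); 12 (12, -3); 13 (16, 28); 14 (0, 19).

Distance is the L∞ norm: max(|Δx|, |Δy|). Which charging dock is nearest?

Distances from (-9, 27):
4: 43
5: 61
6: 46
7: 15
8: 47
9: 56
10: 21
11: 58
12: 30
13: 25
14: 9
Minimum: 14 at 9.

14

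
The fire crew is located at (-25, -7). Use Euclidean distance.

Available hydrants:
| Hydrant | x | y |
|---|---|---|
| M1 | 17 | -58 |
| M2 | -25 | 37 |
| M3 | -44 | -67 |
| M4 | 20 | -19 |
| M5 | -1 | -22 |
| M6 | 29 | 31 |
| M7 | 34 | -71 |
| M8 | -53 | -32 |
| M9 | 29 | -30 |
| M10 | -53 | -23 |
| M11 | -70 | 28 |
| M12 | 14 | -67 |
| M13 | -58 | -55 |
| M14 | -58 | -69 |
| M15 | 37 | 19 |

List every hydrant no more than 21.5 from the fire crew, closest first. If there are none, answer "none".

none

Distances from (-25, -7):
M1: √((42)² + (-51)²) = √(1764.000 + 2601.000) = 66.1
M2: √((0)² + (44)²) = √(0.000 + 1936.000) = 44.0
M3: √((-19)² + (-60)²) = √(361.000 + 3600.000) = 62.9
M4: √((45)² + (-12)²) = √(2025.000 + 144.000) = 46.6
M5: √((24)² + (-15)²) = √(576.000 + 225.000) = 28.3
M6: √((54)² + (38)²) = √(2916.000 + 1444.000) = 66.0
M7: √((59)² + (-64)²) = √(3481.000 + 4096.000) = 87.0
M8: √((-28)² + (-25)²) = √(784.000 + 625.000) = 37.5
M9: √((54)² + (-23)²) = √(2916.000 + 529.000) = 58.7
M10: √((-28)² + (-16)²) = √(784.000 + 256.000) = 32.2
M11: √((-45)² + (35)²) = √(2025.000 + 1225.000) = 57.0
M12: √((39)² + (-60)²) = √(1521.000 + 3600.000) = 71.6
M13: √((-33)² + (-48)²) = √(1089.000 + 2304.000) = 58.2
M14: √((-33)² + (-62)²) = √(1089.000 + 3844.000) = 70.2
M15: √((62)² + (26)²) = √(3844.000 + 676.000) = 67.2
Threshold 21.5: none within range.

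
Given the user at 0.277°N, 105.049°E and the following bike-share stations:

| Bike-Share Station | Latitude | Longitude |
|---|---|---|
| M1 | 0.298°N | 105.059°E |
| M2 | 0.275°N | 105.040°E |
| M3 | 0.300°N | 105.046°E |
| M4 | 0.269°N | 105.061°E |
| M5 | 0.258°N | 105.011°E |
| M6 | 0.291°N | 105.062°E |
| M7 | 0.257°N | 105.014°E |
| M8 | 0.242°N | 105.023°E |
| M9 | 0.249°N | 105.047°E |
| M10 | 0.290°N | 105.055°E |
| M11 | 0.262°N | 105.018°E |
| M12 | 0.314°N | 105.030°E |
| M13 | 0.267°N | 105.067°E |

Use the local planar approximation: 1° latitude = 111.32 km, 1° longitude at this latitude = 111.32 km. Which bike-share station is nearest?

Distances from 0.277°N, 105.049°E:
M1: √((0.021·111.32)² + (0.010·111.32)²) = √(5.46493 + 1.23921) = 2.589 km
M2: √((-0.002·111.32)² + (-0.009·111.32)²) = √(0.04957 + 1.00376) = 1.026 km
M3: √((0.023·111.32)² + (-0.003·111.32)²) = √(6.55544 + 0.11153) = 2.582 km
M4: √((-0.008·111.32)² + (0.012·111.32)²) = √(0.79310 + 1.78447) = 1.605 km
M5: √((-0.019·111.32)² + (-0.038·111.32)²) = √(4.47356 + 17.89425) = 4.729 km
M6: √((0.014·111.32)² + (0.013·111.32)²) = √(2.42886 + 2.09427) = 2.127 km
M7: √((-0.020·111.32)² + (-0.035·111.32)²) = √(4.95686 + 15.18037) = 4.487 km
M8: √((-0.035·111.32)² + (-0.026·111.32)²) = √(15.18037 + 8.37709) = 4.854 km
M9: √((-0.028·111.32)² + (-0.002·111.32)²) = √(9.71544 + 0.04957) = 3.125 km
M10: √((0.013·111.32)² + (0.006·111.32)²) = √(2.09427 + 0.44612) = 1.594 km
M11: √((-0.015·111.32)² + (-0.031·111.32)²) = √(2.78823 + 11.90885) = 3.834 km
M12: √((0.037·111.32)² + (-0.019·111.32)²) = √(16.96484 + 4.47356) = 4.630 km
M13: √((-0.010·111.32)² + (0.018·111.32)²) = √(1.23921 + 4.01505) = 2.292 km
Minimum: M2 at 1.026 km.

M2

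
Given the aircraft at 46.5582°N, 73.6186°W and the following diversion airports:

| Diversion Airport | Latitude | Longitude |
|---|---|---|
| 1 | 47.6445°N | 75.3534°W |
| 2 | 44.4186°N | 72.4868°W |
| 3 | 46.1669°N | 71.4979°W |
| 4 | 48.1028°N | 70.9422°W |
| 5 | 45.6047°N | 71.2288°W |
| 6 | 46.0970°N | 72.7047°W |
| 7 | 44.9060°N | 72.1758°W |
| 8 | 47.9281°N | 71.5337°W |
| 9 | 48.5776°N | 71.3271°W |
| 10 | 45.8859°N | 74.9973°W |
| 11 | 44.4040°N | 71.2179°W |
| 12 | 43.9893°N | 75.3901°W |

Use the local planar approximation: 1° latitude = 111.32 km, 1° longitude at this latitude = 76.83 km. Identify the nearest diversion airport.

Distances from 46.5582°N, 73.6186°W:
1: √((1.0863·111.32)² + (-1.7348·76.83)²) = √(14623.319013 + 17764.806989) = 179.9670 km
2: √((-2.1396·111.32)² + (1.1318·76.83)²) = √(56729.841970 + 7561.379675) = 253.5571 km
3: √((-0.3913·111.32)² + (2.1207·76.83)²) = √(1897.431434 + 26547.286644) = 168.6556 km
4: √((1.5446·111.32)² + (2.6764·76.83)²) = √(29565.039007 + 42282.797068) = 268.0445 km
5: √((-0.9535·111.32)² + (2.3898·76.83)²) = √(11266.468067 + 33712.020314) = 212.0813 km
6: √((-0.4612·111.32)² + (0.9139·76.83)²) = √(2635.876102 + 4930.137378) = 86.9828 km
7: √((-1.6522·111.32)² + (1.4428·76.83)²) = √(33827.634616 + 12287.794331) = 214.7450 km
8: √((1.3699·111.32)² + (2.0849·76.83)²) = √(23255.416747 + 25658.550880) = 221.1650 km
9: √((2.0194·111.32)² + (2.2915·76.83)²) = √(50534.863757 + 30995.695770) = 285.5356 km
10: √((-0.6723·111.32)² + (-1.3787·76.83)²) = √(5601.090861 + 11220.215999) = 129.6970 km
11: √((-2.1542·111.32)² + (2.4007·76.83)²) = √(57506.698933 + 34020.246129) = 302.5342 km
12: √((-2.5689·111.32)² + (-1.7715·76.83)²) = √(81778.811159 + 18524.392728) = 316.7068 km
Minimum: 6 at 86.9828 km.

6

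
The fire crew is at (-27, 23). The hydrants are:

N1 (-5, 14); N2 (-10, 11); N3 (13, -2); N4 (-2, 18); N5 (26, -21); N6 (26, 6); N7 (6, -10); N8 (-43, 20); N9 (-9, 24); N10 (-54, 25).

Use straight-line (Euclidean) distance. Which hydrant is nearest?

N8

Distances from (-27, 23):
N1: 23.8
N2: 20.8
N3: 47.2
N4: 25.5
N5: 68.9
N6: 55.7
N7: 46.7
N8: 16.3
N9: 18.0
N10: 27.1
Minimum: N8 at 16.3.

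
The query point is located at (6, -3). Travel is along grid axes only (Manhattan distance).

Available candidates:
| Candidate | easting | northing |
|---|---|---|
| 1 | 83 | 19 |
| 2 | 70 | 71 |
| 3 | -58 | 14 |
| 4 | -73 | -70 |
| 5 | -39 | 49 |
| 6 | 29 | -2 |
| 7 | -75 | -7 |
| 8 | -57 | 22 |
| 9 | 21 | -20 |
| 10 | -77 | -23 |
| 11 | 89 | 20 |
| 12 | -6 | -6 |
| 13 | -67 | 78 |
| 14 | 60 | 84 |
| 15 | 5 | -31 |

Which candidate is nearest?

12

Distances from (6, -3):
1: 99
2: 138
3: 81
4: 146
5: 97
6: 24
7: 85
8: 88
9: 32
10: 103
11: 106
12: 15
13: 154
14: 141
15: 29
Minimum: 12 at 15.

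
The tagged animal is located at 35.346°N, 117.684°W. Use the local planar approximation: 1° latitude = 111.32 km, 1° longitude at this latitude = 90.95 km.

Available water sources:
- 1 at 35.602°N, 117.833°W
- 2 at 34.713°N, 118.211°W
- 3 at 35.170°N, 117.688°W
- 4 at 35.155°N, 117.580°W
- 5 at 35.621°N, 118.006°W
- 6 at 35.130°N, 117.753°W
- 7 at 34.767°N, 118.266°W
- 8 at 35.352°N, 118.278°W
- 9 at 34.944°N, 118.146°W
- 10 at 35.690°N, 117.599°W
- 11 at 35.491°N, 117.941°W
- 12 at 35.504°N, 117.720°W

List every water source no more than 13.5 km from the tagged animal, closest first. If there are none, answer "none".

none

Distances from 35.346°N, 117.684°W:
1: 31.556 km
2: 85.222 km
3: 19.596 km
4: 23.271 km
5: 42.365 km
6: 24.851 km
7: 83.404 km
8: 54.028 km
9: 61.386 km
10: 39.067 km
11: 28.406 km
12: 17.891 km
Threshold 13.5 km: none within range.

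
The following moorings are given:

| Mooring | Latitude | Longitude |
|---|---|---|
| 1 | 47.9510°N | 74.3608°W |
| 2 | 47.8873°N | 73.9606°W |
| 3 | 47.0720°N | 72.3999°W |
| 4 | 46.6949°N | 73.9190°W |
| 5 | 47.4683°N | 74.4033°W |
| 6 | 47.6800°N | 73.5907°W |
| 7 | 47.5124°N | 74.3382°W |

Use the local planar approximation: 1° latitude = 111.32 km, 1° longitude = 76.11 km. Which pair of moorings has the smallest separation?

5 and 7

Pairwise distances:
5–7: 6.9750 km
1–2: 31.2738 km
2–6: 36.4023 km
1–7: 48.8552 km
2–7: 50.6720 km
1–5: 53.8314 km
2–5: 57.5400 km
6–7: 59.8733 km
1–6: 65.9204 km
5–6: 66.1848 km
4–5: 93.6536 km
4–7: 96.4349 km
4–6: 112.4720 km
3–6: 113.1152 km
3–4: 123.0037 km
2–4: 132.7757 km
1–4: 143.8153 km
2–3: 149.4894 km
3–7: 155.4568 km
3–5: 158.7325 km
1–3: 178.4614 km
Closest pair: 5–7 at 6.9750 km.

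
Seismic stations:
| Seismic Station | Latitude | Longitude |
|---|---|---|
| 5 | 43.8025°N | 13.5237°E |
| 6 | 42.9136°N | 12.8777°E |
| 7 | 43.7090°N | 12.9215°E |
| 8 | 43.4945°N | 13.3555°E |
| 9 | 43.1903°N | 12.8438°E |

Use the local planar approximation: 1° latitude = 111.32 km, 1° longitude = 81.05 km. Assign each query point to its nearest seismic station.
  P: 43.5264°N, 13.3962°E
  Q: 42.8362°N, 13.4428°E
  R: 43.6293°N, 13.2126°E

P→8; Q→6; R→8

P at 43.5264°N, 13.3962°E:
  5: √((0.2761·111.32)² + (0.1275·81.05)²) = √(944.668010 + 106.788973) = 32.4262 km
  6: √((-0.6128·111.32)² + (-0.5185·81.05)²) = √(4653.544900 + 1766.052297) = 80.1224 km
  7: √((0.1826·111.32)² + (-0.4747·81.05)²) = √(413.188230 + 1480.282149) = 43.5140 km
  8: √((-0.0319·111.32)² + (-0.0407·81.05)²) = √(12.610368 + 10.881653) = 4.8469 km
  9: √((-0.3361·111.32)² + (-0.5524·81.05)²) = √(1399.856184 + 2004.533775) = 58.3472 km
  → nearest: 8 (4.8469 km)
Q at 42.8362°N, 13.4428°E:
  5: √((0.9663·111.32)² + (0.0809·81.05)²) = √(11570.985634 + 42.993528) = 107.7682 km
  6: √((0.0774·111.32)² + (-0.5651·81.05)²) = √(74.238351 + 2097.764120) = 46.6047 km
  7: √((0.8728·111.32)² + (-0.5213·81.05)²) = √(9440.084255 + 1785.177844) = 105.9493 km
  8: √((0.6583·111.32)² + (-0.0873·81.05)²) = √(5370.245075 + 50.065035) = 73.6228 km
  9: √((0.3541·111.32)² + (-0.5990·81.05)²) = √(1553.811205 + 2357.000546) = 62.5365 km
  → nearest: 6 (46.6047 km)
R at 43.6293°N, 13.2126°E:
  5: √((0.1732·111.32)² + (0.3111·81.05)²) = √(371.742462 + 635.778827) = 31.7415 km
  6: √((-0.7157·111.32)² + (-0.3349·81.05)²) = √(6347.583605 + 736.777464) = 84.1686 km
  7: √((0.0797·111.32)² + (-0.2911·81.05)²) = √(78.716004 + 556.660556) = 25.2067 km
  8: √((-0.1348·111.32)² + (0.1429·81.05)²) = √(225.178115 + 134.143766) = 18.9558 km
  9: √((-0.4390·111.32)² + (-0.3688·81.05)²) = √(2388.226075 + 893.486229) = 57.2862 km
  → nearest: 8 (18.9558 km)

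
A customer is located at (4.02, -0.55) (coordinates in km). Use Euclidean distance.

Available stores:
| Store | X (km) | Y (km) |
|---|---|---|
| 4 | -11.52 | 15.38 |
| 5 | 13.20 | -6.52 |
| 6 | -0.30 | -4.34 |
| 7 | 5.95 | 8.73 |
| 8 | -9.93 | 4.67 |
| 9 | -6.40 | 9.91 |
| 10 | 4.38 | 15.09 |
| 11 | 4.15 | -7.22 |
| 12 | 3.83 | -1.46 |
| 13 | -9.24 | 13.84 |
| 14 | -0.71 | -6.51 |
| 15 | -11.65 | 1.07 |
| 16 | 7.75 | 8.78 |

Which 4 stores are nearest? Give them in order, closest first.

12, 6, 11, 14

Distances from (4.02, -0.55):
4: √((-15.54)² + (15.93)²) = √(241.4916 + 253.7649) = 22.25 km
5: √((9.18)² + (-5.97)²) = √(84.2724 + 35.6409) = 10.95 km
6: √((-4.32)² + (-3.79)²) = √(18.6624 + 14.3641) = 5.75 km
7: √((1.93)² + (9.28)²) = √(3.7249 + 86.1184) = 9.48 km
8: √((-13.95)² + (5.22)²) = √(194.6025 + 27.2484) = 14.89 km
9: √((-10.42)² + (10.46)²) = √(108.5764 + 109.4116) = 14.76 km
10: √((0.36)² + (15.64)²) = √(0.1296 + 244.6096) = 15.64 km
11: √((0.13)² + (-6.67)²) = √(0.0169 + 44.4889) = 6.67 km
12: √((-0.19)² + (-0.91)²) = √(0.0361 + 0.8281) = 0.93 km
13: √((-13.26)² + (14.39)²) = √(175.8276 + 207.0721) = 19.57 km
14: √((-4.73)² + (-5.96)²) = √(22.3729 + 35.5216) = 7.61 km
15: √((-15.67)² + (1.62)²) = √(245.5489 + 2.6244) = 15.75 km
16: √((3.73)² + (9.33)²) = √(13.9129 + 87.0489) = 10.05 km
Sorted: 12 (0.93 km) < 6 (5.75 km) < 11 (6.67 km) < 14 (7.61 km) < 7 (9.48 km) < 16 (10.05 km) < …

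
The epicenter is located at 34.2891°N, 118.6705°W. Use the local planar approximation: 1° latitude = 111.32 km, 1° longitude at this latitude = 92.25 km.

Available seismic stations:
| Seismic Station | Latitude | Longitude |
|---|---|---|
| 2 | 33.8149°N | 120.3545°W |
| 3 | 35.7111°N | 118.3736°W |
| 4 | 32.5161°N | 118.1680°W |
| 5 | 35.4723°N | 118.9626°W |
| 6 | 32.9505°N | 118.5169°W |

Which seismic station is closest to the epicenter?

5

Distances from 34.2891°N, 118.6705°W:
2: 164.0728 km
3: 160.6490 km
4: 202.7410 km
5: 134.4419 km
6: 149.6851 km
Minimum: 5 at 134.4419 km.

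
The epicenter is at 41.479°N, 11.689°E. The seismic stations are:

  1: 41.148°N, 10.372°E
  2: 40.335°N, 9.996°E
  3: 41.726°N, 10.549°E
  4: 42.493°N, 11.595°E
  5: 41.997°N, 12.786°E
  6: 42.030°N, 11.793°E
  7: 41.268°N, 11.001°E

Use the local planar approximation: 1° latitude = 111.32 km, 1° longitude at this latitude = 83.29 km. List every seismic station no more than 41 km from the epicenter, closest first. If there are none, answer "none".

none

Distances from 41.479°N, 11.689°E:
1: √((-0.331·111.32)² + (-1.317·83.29)²) = √(1357.69551 + 12032.53889) = 115.716 km
2: √((-1.144·111.32)² + (-1.693·83.29)²) = √(16218.04288 + 19883.81164) = 190.005 km
3: √((0.247·111.32)² + (-1.140·83.29)²) = √(756.03222 + 9015.61644) = 98.852 km
4: √((1.014·111.32)² + (-0.094·83.29)²) = √(12741.55125 + 61.29731) = 113.150 km
5: √((0.518·111.32)² + (1.097·83.29)²) = √(3325.10922 + 8348.31792) = 108.044 km
6: √((0.551·111.32)² + (0.104·83.29)²) = √(3762.26682 + 75.03302) = 61.946 km
7: √((-0.211·111.32)² + (-0.688·83.29)²) = √(551.71057 + 3283.69340) = 61.931 km
Threshold 41 km: none within range.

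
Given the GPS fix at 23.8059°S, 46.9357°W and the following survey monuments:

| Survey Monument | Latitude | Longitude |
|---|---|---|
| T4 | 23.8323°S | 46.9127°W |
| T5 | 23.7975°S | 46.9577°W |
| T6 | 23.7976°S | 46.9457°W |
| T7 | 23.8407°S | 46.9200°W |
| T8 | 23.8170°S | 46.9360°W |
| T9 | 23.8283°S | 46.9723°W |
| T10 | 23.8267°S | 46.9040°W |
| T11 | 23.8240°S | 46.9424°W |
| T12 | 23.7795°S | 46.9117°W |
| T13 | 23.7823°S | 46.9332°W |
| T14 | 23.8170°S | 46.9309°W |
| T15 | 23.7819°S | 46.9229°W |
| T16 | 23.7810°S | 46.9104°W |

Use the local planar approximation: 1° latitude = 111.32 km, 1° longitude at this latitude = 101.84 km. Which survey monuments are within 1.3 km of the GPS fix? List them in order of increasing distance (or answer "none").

Distances from 23.8059°S, 46.9357°W:
T4: √((-0.0264·111.32)² + (0.0230·101.84)²) = √(8.636828 + 5.486463) = 3.7581 km
T5: √((0.0084·111.32)² + (-0.0220·101.84)²) = √(0.874390 + 5.019751) = 2.4278 km
T6: √((0.0083·111.32)² + (-0.0100·101.84)²) = √(0.853695 + 1.037139) = 1.3751 km
T7: √((-0.0348·111.32)² + (0.0157·101.84)²) = √(15.007380 + 2.556443) = 4.1909 km
T8: √((-0.0111·111.32)² + (-0.0003·101.84)²) = √(1.526836 + 0.000933) = 1.2360 km
T9: √((-0.0224·111.32)² + (-0.0366·101.84)²) = √(6.217881 + 13.893093) = 4.4845 km
T10: √((-0.0208·111.32)² + (0.0317·101.84)²) = √(5.361336 + 10.422102) = 3.9728 km
T11: √((-0.0181·111.32)² + (-0.0067·101.84)²) = √(4.059790 + 0.465571) = 2.1273 km
T12: √((0.0264·111.32)² + (0.0240·101.84)²) = √(8.636828 + 5.973918) = 3.8224 km
T13: √((0.0236·111.32)² + (0.0025·101.84)²) = √(6.901928 + 0.064821) = 2.6395 km
T14: √((-0.0111·111.32)² + (0.0048·101.84)²) = √(1.526836 + 0.238957) = 1.3288 km
T15: √((0.0240·111.32)² + (0.0128·101.84)²) = √(7.137874 + 1.699248) = 2.9727 km
T16: √((0.0249·111.32)² + (0.0253·101.84)²) = √(7.683252 + 6.638620) = 3.7844 km
Threshold 1.3 km: T8 (1.2360 km) is within range.

T8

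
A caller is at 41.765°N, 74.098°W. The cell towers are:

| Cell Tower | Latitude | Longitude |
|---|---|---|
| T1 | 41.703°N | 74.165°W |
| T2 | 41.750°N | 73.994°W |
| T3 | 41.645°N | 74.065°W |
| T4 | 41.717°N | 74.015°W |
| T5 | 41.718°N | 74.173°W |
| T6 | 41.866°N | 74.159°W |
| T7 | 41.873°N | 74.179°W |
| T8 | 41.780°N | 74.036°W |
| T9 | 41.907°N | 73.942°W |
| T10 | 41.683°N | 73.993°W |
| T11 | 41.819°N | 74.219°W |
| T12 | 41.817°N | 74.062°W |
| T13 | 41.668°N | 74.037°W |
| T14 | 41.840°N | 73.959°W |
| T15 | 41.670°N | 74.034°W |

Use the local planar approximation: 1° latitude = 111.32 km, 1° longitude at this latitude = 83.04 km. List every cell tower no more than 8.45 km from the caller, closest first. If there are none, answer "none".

T8, T12, T5

Distances from 41.765°N, 74.098°W:
T1: √((-0.062·111.32)² + (-0.067·83.04)²) = √(47.63540 + 30.95454) = 8.865 km
T2: √((-0.015·111.32)² + (0.104·83.04)²) = √(2.78823 + 74.58326) = 8.796 km
T3: √((-0.120·111.32)² + (0.033·83.04)²) = √(178.44685 + 7.50935) = 13.637 km
T4: √((-0.048·111.32)² + (0.083·83.04)²) = √(28.55150 + 47.50407) = 8.721 km
T5: √((-0.047·111.32)² + (-0.075·83.04)²) = √(27.37424 + 38.78798) = 8.134 km
T6: √((0.101·111.32)² + (-0.061·83.04)²) = √(126.41224 + 25.65868) = 12.332 km
T7: √((0.108·111.32)² + (-0.081·83.04)²) = √(144.54195 + 45.24230) = 13.776 km
T8: √((0.015·111.32)² + (0.062·83.04)²) = √(2.78823 + 26.50685) = 5.412 km
T9: √((0.142·111.32)² + (0.156·83.04)²) = √(249.87516 + 167.81233) = 20.437 km
T10: √((-0.082·111.32)² + (0.105·83.04)²) = √(83.32477 + 76.02445) = 12.623 km
T11: √((0.054·111.32)² + (-0.121·83.04)²) = √(36.13549 + 100.95909) = 11.709 km
T12: √((0.052·111.32)² + (0.036·83.04)²) = √(33.50835 + 8.93675) = 6.515 km
T13: √((-0.097·111.32)² + (0.061·83.04)²) = √(116.59767 + 25.65868) = 11.927 km
T14: √((0.075·111.32)² + (0.139·83.04)²) = √(69.70580 + 133.23069) = 14.246 km
T15: √((-0.095·111.32)² + (0.064·83.04)²) = √(111.83909 + 28.24455) = 11.836 km
Threshold 8.45 km: T8 (5.412 km), T12 (6.515 km), T5 (8.134 km) are within range.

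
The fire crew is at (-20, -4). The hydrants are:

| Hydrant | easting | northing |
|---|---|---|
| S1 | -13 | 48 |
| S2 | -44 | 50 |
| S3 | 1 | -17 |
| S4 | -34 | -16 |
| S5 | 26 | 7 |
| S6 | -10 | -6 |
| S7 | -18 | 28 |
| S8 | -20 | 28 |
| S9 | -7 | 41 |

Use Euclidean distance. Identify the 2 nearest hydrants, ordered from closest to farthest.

Distances from (-20, -4):
S1: √((7)² + (52)²) = √(49.000 + 2704.000) = 52.5
S2: √((-24)² + (54)²) = √(576.000 + 2916.000) = 59.1
S3: √((21)² + (-13)²) = √(441.000 + 169.000) = 24.7
S4: √((-14)² + (-12)²) = √(196.000 + 144.000) = 18.4
S5: √((46)² + (11)²) = √(2116.000 + 121.000) = 47.3
S6: √((10)² + (-2)²) = √(100.000 + 4.000) = 10.2
S7: √((2)² + (32)²) = √(4.000 + 1024.000) = 32.1
S8: √((0)² + (32)²) = √(0.000 + 1024.000) = 32.0
S9: √((13)² + (45)²) = √(169.000 + 2025.000) = 46.8
Sorted: S6 (10.2) < S4 (18.4) < S3 (24.7) < S8 (32.0) < …

S6, S4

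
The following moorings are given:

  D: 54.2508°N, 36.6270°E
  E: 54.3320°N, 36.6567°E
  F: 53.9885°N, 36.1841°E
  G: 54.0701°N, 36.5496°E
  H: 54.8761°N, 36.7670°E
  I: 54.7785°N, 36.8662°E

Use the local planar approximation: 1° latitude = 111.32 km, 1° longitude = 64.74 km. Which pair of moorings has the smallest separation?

Pairwise distances:
D–E: √((0.0812·111.32)² + (0.0297·64.74)²) = √(81.706847 + 3.697075) = 9.2414 km
H–I: √((-0.0976·111.32)² + (0.0992·64.74)²) = √(118.044574 + 41.244756) = 12.6210 km
D–G: √((-0.1807·111.32)² + (-0.0774·64.74)²) = √(404.634306 + 25.108878) = 20.7302 km
F–G: √((0.0816·111.32)² + (0.3655·64.74)²) = √(82.513824 + 559.912487) = 25.3461 km
E–G: √((-0.2619·111.32)² + (-0.1071·64.74)²) = √(849.996999 + 48.075558) = 29.9679 km
D–F: √((-0.2623·111.32)² + (-0.4429·64.74)²) = √(852.595383 + 822.160771) = 40.9238 km
E–F: √((-0.3435·111.32)² + (-0.4726·64.74)²) = √(1462.176764 + 936.122804) = 48.9724 km
E–I: √((0.4465·111.32)² + (0.2095·64.74)²) = √(2470.525391 + 183.955783) = 51.5217 km
D–I: √((0.5277·111.32)² + (0.2392·64.74)²) = √(3450.806311 + 239.810249) = 60.7504 km
E–H: √((0.5441·111.32)² + (0.1103·64.74)²) = √(3668.629442 + 50.991339) = 60.9887 km
D–H: √((0.6253·111.32)² + (0.1400·64.74)²) = √(4845.328794 + 82.148845) = 70.1960 km
G–I: √((0.7084·111.32)² + (0.3166·64.74)²) = √(6218.755760 + 420.114055) = 81.4793 km
G–H: √((0.8060·111.32)² + (0.2174·64.74)²) = √(8050.381820 + 198.090875) = 90.8211 km
F–I: √((0.7900·111.32)² + (0.6821·64.74)²) = √(7733.936072 + 1950.030882) = 98.4071 km
F–H: √((0.8876·111.32)² + (0.5829·64.74)²) = √(9762.948141 + 1424.077093) = 105.7687 km
Closest pair: D–E at 9.2414 km.

D and E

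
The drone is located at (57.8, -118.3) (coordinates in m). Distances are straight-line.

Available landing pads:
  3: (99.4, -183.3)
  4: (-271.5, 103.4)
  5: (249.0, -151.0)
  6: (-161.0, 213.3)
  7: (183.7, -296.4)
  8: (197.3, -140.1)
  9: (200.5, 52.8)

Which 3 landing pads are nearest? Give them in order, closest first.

3, 8, 5

Distances from (57.8, -118.3):
3: 77.2 m
4: 397.0 m
5: 194.0 m
6: 397.3 m
7: 218.1 m
8: 141.2 m
9: 222.8 m
Sorted: 3 (77.2 m) < 8 (141.2 m) < 5 (194.0 m) < 7 (218.1 m) < 9 (222.8 m) < …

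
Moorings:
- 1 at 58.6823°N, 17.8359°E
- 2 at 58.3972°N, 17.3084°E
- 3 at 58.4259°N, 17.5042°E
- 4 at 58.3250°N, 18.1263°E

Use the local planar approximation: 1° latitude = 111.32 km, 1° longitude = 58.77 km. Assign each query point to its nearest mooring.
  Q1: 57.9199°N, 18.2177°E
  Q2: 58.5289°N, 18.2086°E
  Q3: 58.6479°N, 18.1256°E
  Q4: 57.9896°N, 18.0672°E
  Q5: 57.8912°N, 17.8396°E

Q1 at 57.9199°N, 18.2177°E:
  1: 87.7864 km
  2: 75.3585 km
  3: 70.2222 km
  4: 45.4145 km
  → nearest: 4 (45.4145 km)
Q2 at 58.5289°N, 18.2086°E:
  1: 27.7736 km
  2: 54.8986 km
  3: 42.9561 km
  4: 23.2078 km
  → nearest: 4 (23.2078 km)
Q3 at 58.6479°N, 18.1256°E:
  1: 17.4510 km
  2: 55.5466 km
  3: 44.0956 km
  4: 35.9453 km
  → nearest: 1 (17.4510 km)
Q4 at 57.9896°N, 18.0672°E:
  1: 78.3004 km
  2: 63.6199 km
  3: 58.7684 km
  4: 37.4979 km
  → nearest: 4 (37.4979 km)
Q5 at 57.8912°N, 17.8396°E:
  1: 88.0655 km
  2: 64.4006 km
  3: 62.7017 km
  4: 51.1457 km
  → nearest: 4 (51.1457 km)

Q1→4; Q2→4; Q3→1; Q4→4; Q5→4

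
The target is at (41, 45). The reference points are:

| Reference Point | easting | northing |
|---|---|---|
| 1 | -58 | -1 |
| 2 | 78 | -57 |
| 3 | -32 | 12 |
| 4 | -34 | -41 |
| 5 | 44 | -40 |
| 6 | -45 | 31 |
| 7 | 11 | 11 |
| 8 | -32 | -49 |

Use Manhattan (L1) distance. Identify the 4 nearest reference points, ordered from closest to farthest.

Distances from (41, 45):
1: |-99| + |-46| = 99 + 46 = 145
2: |37| + |-102| = 37 + 102 = 139
3: |-73| + |-33| = 73 + 33 = 106
4: |-75| + |-86| = 75 + 86 = 161
5: |3| + |-85| = 3 + 85 = 88
6: |-86| + |-14| = 86 + 14 = 100
7: |-30| + |-34| = 30 + 34 = 64
8: |-73| + |-94| = 73 + 94 = 167
Sorted: 7 (64) < 5 (88) < 6 (100) < 3 (106) < 2 (139) < 1 (145) < …

7, 5, 6, 3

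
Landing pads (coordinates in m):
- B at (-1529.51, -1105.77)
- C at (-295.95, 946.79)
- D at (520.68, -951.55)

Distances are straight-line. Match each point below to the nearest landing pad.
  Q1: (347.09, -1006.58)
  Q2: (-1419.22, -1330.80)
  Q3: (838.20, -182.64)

Q1→D; Q2→B; Q3→D

Q1 at (347.09, -1006.58):
  B: √((-1876.60)² + (-99.19)²) = √(3521627.5600 + 9838.6561) = 1879.22 m
  C: √((-643.04)² + (1953.37)²) = √(413500.4416 + 3815654.3569) = 2056.49 m
  D: √((173.59)² + (55.03)²) = √(30133.4881 + 3028.3009) = 182.10 m
  → nearest: D (182.10 m)
Q2 at (-1419.22, -1330.80):
  B: √((-110.29)² + (225.03)²) = √(12163.8841 + 50638.5009) = 250.60 m
  C: √((1123.27)² + (2277.59)²) = √(1261735.4929 + 5187416.2081) = 2539.52 m
  D: √((1939.90)² + (379.25)²) = √(3763212.0100 + 143830.5625) = 1976.62 m
  → nearest: B (250.60 m)
Q3 at (838.20, -182.64):
  B: √((-2367.71)² + (-923.13)²) = √(5606050.6441 + 852168.9969) = 2541.30 m
  C: √((-1134.15)² + (1129.43)²) = √(1286296.2225 + 1275612.1249) = 1600.60 m
  D: √((-317.52)² + (-768.91)²) = √(100818.9504 + 591222.5881) = 831.89 m
  → nearest: D (831.89 m)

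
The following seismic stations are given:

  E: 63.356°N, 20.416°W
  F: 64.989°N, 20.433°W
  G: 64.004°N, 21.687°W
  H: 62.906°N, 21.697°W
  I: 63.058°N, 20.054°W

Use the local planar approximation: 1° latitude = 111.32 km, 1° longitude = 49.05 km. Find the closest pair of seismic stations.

Pairwise distances:
E–F: 181.787 km
E–G: 95.342 km
E–H: 80.358 km
E–I: 37.626 km
F–G: 125.724 km
F–H: 240.025 km
F–I: 215.761 km
G–H: 122.230 km
G–I: 132.309 km
H–I: 82.346 km
Closest pair: E–I at 37.626 km.

E and I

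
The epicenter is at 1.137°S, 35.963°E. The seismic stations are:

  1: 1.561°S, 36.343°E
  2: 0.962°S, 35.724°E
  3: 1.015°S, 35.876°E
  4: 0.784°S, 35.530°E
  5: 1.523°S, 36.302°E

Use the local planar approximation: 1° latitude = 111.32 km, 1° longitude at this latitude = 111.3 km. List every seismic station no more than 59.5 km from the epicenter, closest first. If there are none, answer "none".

Distances from 1.137°S, 35.963°E:
1: √((-0.424·111.32)² + (0.380·111.3)²) = √(2227.80979 + 1788.78244) = 63.377 km
2: √((0.175·111.32)² + (-0.239·111.3)²) = √(379.50936 + 707.59724) = 32.971 km
3: √((0.122·111.32)² + (-0.087·111.3)²) = √(184.44465 + 93.76243) = 16.680 km
4: √((0.353·111.32)² + (-0.433·111.3)²) = √(1544.17247 + 2322.55561) = 62.183 km
5: √((-0.386·111.32)² + (0.339·111.3)²) = √(1846.37965 + 1423.60572) = 57.184 km
Threshold 59.5 km: 3 (16.680 km), 2 (32.971 km), 5 (57.184 km) are within range.

3, 2, 5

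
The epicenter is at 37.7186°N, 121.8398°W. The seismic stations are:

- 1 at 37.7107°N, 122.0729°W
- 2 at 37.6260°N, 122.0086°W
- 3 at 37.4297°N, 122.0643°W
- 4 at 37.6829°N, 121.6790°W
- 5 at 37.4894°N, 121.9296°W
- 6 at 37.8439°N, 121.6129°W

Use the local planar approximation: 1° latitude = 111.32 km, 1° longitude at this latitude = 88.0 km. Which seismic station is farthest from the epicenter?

3

Distances from 37.7186°N, 121.8398°W:
1: √((-0.0079·111.32)² + (-0.2331·88.0)²) = √(0.773394 + 420.774964) = 20.5316 km
2: √((-0.0926·111.32)² + (-0.1688·88.0)²) = √(106.259647 + 220.653199) = 18.0807 km
3: √((-0.2889·111.32)² + (-0.2245·88.0)²) = √(1034.287983 + 390.299536) = 37.7437 km
4: √((-0.0357·111.32)² + (0.1608·88.0)²) = √(15.793662 + 200.233820) = 14.6979 km
5: √((-0.2292·111.32)² + (-0.0898·88.0)²) = √(650.991956 + 62.447926) = 26.7103 km
6: √((0.1253·111.32)² + (0.2269·88.0)²) = √(194.557751 + 398.689076) = 24.3567 km
Maximum: 3 at 37.7437 km.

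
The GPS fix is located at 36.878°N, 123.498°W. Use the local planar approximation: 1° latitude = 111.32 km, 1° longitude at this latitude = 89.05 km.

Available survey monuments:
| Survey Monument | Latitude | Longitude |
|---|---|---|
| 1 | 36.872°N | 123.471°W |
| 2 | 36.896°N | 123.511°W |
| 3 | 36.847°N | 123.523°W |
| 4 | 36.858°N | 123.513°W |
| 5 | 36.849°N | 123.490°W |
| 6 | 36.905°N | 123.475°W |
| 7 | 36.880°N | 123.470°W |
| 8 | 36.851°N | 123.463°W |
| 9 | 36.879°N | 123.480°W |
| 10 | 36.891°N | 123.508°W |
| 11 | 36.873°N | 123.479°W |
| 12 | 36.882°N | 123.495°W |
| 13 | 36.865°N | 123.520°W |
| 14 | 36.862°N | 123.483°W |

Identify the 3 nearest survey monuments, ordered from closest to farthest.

12, 9, 10

Distances from 36.878°N, 123.498°W:
1: 2.495 km
2: 2.314 km
3: 4.107 km
4: 2.596 km
5: 3.306 km
6: 3.637 km
7: 2.503 km
8: 4.330 km
9: 1.607 km
10: 1.699 km
11: 1.781 km
12: 0.519 km
13: 2.436 km
14: 2.226 km
Sorted: 12 (0.519 km) < 9 (1.607 km) < 10 (1.699 km) < 11 (1.781 km) < 14 (2.226 km) < …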